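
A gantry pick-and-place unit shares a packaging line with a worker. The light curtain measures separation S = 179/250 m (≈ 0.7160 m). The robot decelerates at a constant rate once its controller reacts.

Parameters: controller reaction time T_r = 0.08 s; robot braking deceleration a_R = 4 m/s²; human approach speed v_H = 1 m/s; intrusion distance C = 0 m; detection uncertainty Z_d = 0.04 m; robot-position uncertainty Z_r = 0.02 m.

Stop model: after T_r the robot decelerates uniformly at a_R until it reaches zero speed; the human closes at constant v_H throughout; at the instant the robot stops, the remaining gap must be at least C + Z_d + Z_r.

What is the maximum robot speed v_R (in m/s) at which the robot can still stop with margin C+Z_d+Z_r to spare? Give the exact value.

v_R_max = 6/5 m/s = 1.2000 m/s

quadratic (1/8)·v² + (33/100)·v + (-72/125) = 0
  disc = (33/100)² − 4·(1/8)·(-72/125) = 3969/10000 ; √disc = 63/100
  v_R = (−(33/100) + 63/100) / (2·(1/8)) = 6/5 m/s
check:
stop time T_s = (6/5)/4 = 0.3000 s
reaction-phase robot travel = 1.2000·0.0800 = 0.0960 m
robot under decel: 1.2000²/(2·4.0000) = 0.1800 m
human closes 1.0000·0.3800 = 0.3800 m
margins: 0.0000+0.0400+0.0200 = 0.0600 m
sum ≈ 0.0960+0.1800+0.3800+0.0600 ≈ 0.7160 m = S ✓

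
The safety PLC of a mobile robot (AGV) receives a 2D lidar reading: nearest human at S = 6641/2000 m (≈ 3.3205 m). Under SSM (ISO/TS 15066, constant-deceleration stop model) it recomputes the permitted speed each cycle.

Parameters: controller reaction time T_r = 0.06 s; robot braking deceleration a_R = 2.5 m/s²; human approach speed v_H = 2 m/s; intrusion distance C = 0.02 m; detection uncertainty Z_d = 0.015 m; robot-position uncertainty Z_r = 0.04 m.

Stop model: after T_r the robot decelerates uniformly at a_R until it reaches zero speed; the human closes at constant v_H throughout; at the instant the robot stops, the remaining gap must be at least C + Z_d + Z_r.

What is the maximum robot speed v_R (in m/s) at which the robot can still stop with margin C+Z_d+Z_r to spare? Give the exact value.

v_R_max = 47/20 m/s = 2.3500 m/s

at the boundary: (1/5)·v² + (43/50)·v + (-6251/2000) = 0
  disc = (43/50)² − 4·(1/5)·(-6251/2000) = 81/25 ; √disc = 9/5
  v_R = (−(43/50) + 9/5) / (2·(1/5)) = 47/20 m/s
check:
T_s = v_R/a_R = (47/20)/(5/2) = 0.9400 s
robot in T_r: 2.3500·0.0600 = 0.1410 m
braking distance = 2.3500²/(2·2.5000) = 1.1045 m
human closes 2.0000·1.0000 = 2.0000 m
C+Z_d+Z_r = 0.0200+0.0150+0.0400 = 0.0750 m
sum ≈ 0.1410+1.1045+2.0000+0.0750 ≈ 3.3205 m = S ✓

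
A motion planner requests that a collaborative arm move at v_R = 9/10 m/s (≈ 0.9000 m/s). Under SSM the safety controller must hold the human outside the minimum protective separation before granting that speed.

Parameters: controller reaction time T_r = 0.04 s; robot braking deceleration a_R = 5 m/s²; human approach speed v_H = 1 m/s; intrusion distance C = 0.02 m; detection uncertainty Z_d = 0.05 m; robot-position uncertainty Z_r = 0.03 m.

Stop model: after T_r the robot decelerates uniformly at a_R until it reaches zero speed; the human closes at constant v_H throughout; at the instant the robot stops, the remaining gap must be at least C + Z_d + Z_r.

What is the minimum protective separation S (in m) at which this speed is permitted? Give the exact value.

S_min = 437/1000 m = 0.4370 m

stop time T_s = (9/10)/5 = 0.1800 s
reaction-phase robot travel = 0.9000·0.0400 = 0.0360 m
braking distance = 0.9000²/(2·5.0000) = 0.0810 m
human over T_r+T_s: 1.0000·(0.0400+0.1800) = 0.2200 m
residual clearance needed = 0.0200+0.0500+0.0300 = 0.1000 m
S_min ≈ 0.0360+0.0810+0.2200+0.1000  ⇒  S_min = 437/1000 m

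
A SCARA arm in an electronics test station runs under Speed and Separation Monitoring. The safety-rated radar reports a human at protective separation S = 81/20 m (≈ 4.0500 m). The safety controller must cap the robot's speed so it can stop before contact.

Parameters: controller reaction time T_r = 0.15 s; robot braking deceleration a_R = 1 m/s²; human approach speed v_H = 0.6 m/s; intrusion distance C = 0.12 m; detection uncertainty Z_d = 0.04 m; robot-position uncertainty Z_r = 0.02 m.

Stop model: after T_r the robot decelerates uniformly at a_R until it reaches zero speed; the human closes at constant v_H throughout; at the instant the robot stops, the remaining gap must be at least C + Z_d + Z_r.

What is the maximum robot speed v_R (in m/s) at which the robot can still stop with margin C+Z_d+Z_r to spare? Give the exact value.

v_R_max = 21/10 m/s = 2.1000 m/s

quadratic (1/2)·v² + (3/4)·v + (-189/50) = 0
  disc = (3/4)² − 4·(1/2)·(-189/50) = 3249/400 ; √disc = 57/20
  v_R = (−(3/4) + 57/20) / (2·(1/2)) = 21/10 m/s
check:
T_s = v_R/a_R = (21/10)/1 = 2.1000 s
reaction-phase robot travel = 2.1000·0.1500 = 0.3150 m
braking distance = 2.1000²/(2·1.0000) = 2.2050 m
person approaches 0.6000·(0.1500+2.1000) = 1.3500 m
margins: 0.1200+0.0400+0.0200 = 0.1800 m
sum ≈ 0.3150+2.2050+1.3500+0.1800 ≈ 4.0500 m = S ✓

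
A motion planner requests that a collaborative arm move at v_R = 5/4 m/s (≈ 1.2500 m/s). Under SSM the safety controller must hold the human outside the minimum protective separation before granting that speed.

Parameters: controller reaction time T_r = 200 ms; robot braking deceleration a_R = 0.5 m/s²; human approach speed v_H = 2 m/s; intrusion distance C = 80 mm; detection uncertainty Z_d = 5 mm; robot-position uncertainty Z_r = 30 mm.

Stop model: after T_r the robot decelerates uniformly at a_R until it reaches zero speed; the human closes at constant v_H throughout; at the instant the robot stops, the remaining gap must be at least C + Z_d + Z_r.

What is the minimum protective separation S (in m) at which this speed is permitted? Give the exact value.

S_min = 2931/400 m = 7.3275 m

T_s = v_R/a_R = (5/4)/(1/2) = 2.5000 s
reaction-phase robot travel = 1.2500·0.2000 = 0.2500 m
braking distance = 1.2500²/(2·0.5000) = 1.5625 m
person approaches 2.0000·(0.2000+2.5000) = 5.4000 m
margins: 0.0800+0.0050+0.0300 = 0.1150 m
S_min ≈ 0.2500+1.5625+5.4000+0.1150  ⇒  S_min = 2931/400 m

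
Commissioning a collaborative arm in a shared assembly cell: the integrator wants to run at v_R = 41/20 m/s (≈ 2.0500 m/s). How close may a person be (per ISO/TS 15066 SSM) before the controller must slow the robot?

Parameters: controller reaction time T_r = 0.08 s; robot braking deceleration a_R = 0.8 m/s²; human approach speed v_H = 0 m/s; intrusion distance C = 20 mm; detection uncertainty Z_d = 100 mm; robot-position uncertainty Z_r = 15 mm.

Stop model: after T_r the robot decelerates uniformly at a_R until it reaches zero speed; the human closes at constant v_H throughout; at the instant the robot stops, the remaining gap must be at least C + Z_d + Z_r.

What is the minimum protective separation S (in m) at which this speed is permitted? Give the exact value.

braking lasts T_s = (41/20)/(4/5) = 2.5625 s
reaction-phase robot travel = 2.0500·0.0800 = 0.1640 m
braking distance = 2.0500²/(2·0.8000) = 2.6266 m
human closes 0.0000·2.6425 = 0.0000 m
margins: 0.0200+0.1000+0.0150 = 0.1350 m
S_min ≈ 0.1640+2.6266+0.0000+0.1350  ⇒  S_min = 46809/16000 m

S_min = 46809/16000 m = 2.9256 m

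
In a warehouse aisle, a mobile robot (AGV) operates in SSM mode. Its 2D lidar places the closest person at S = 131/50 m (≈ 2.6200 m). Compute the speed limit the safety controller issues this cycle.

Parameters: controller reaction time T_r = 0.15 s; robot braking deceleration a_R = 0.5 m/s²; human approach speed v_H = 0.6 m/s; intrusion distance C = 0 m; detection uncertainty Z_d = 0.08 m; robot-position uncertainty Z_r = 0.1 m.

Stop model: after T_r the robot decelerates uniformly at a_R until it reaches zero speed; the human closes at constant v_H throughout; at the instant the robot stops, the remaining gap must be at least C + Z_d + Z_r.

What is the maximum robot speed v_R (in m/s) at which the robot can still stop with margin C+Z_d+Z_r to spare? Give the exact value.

at the boundary: (1)·v² + (27/20)·v + (-47/20) = 0
  disc = (27/20)² − 4·(1)·(-47/20) = 4489/400 ; √disc = 67/20
  v_R = (−(27/20) + 67/20) / (2·(1)) = 1 m/s
check:
braking lasts T_s = 1/(1/2) = 2.0000 s
robot covers v_R·T_r = 1.0000·0.1500 = 0.1500 m before braking
robot covers 1.0000·2.0000 − ½·0.5000·2.0000² = 1.0000 m while stopping
human closes 0.6000·2.1500 = 1.2900 m
residual clearance needed = 0.0000+0.0800+0.1000 = 0.1800 m
sum ≈ 0.1500+1.0000+1.2900+0.1800 ≈ 2.6200 m = S ✓

v_R_max = 1 m/s = 1.0000 m/s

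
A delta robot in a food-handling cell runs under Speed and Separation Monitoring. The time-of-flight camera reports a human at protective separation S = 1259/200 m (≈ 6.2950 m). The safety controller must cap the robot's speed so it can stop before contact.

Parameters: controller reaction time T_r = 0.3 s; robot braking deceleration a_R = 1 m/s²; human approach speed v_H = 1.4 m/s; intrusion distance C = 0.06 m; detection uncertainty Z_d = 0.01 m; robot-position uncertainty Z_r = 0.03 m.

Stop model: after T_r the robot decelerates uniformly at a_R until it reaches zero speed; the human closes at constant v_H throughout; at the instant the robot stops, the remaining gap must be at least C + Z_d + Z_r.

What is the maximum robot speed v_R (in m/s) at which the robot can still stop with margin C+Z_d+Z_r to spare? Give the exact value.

collect terms ⇒ (1/2)·v_R² + (17/10)·v_R + (-231/40) = 0
  disc = (17/10)² − 4·(1/2)·(-231/40) = 361/25 ; √disc = 19/5
  v_R = (−(17/10) + 19/5) / (2·(1/2)) = 21/10 m/s
check:
T_s = v_R/a_R = (21/10)/1 = 2.1000 s
reaction-phase robot travel = 2.1000·0.3000 = 0.6300 m
robot covers 2.1000·2.1000 − ½·1.0000·2.1000² = 2.2050 m while stopping
human closes 1.4000·2.4000 = 3.3600 m
residual clearance needed = 0.0600+0.0100+0.0300 = 0.1000 m
sum ≈ 0.6300+2.2050+3.3600+0.1000 ≈ 6.2950 m = S ✓

v_R_max = 21/10 m/s = 2.1000 m/s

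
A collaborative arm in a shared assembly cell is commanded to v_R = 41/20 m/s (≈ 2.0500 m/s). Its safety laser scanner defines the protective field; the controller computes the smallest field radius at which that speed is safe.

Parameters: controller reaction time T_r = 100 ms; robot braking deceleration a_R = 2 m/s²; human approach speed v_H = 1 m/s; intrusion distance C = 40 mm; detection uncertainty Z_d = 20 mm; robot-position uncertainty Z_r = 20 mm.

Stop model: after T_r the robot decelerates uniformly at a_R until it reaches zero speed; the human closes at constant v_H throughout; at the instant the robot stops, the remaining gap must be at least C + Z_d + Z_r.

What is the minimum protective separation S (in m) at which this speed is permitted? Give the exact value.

S_min = 3937/1600 m = 2.4606 m

stop time T_s = (41/20)/2 = 1.0250 s
robot covers v_R·T_r = 2.0500·0.1000 = 0.2050 m before braking
robot under decel: 2.0500²/(2·2.0000) = 1.0506 m
human closes 1.0000·1.1250 = 1.1250 m
C+Z_d+Z_r = 0.0400+0.0200+0.0200 = 0.0800 m
S_min ≈ 0.2050+1.0506+1.1250+0.0800  ⇒  S_min = 3937/1600 m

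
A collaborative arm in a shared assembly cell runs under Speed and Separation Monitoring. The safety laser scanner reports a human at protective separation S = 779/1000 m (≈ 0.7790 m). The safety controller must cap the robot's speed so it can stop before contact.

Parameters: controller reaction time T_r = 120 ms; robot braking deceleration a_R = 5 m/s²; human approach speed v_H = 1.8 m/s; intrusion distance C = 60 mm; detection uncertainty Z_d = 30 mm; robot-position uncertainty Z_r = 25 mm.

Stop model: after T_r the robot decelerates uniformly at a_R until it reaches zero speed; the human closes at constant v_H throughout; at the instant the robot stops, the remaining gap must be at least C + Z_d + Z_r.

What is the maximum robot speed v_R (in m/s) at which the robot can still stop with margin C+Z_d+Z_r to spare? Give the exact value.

v_R_max = 4/5 m/s = 0.8000 m/s

at the boundary: (1/10)·v² + (12/25)·v + (-56/125) = 0
  disc = (12/25)² − 4·(1/10)·(-56/125) = 256/625 ; √disc = 16/25
  v_R = (−(12/25) + 16/25) / (2·(1/10)) = 4/5 m/s
check:
stop time T_s = (4/5)/5 = 0.1600 s
robot covers v_R·T_r = 0.8000·0.1200 = 0.0960 m before braking
robot under decel: 0.8000²/(2·5.0000) = 0.0640 m
human over T_r+T_s: 1.8000·(0.1200+0.1600) = 0.5040 m
C+Z_d+Z_r = 0.0600+0.0300+0.0250 = 0.1150 m
sum ≈ 0.0960+0.0640+0.5040+0.1150 ≈ 0.7790 m = S ✓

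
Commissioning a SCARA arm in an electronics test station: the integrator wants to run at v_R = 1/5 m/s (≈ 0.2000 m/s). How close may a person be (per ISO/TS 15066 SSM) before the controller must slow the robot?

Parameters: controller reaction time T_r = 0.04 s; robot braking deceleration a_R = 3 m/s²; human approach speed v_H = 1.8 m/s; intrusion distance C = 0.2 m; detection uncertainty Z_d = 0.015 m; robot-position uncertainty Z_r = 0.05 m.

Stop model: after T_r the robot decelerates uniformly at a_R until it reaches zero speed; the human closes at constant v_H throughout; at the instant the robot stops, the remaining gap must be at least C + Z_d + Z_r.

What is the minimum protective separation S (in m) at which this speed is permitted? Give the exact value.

braking lasts T_s = (1/5)/3 = 0.0667 s
robot covers v_R·T_r = 0.2000·0.0400 = 0.0080 m before braking
robot under decel: 0.2000²/(2·3.0000) = 0.0067 m
human closes 1.8000·0.1067 = 0.1920 m
margins: 0.2000+0.0150+0.0500 = 0.2650 m
S_min ≈ 0.0080+0.0067+0.1920+0.2650  ⇒  S_min = 283/600 m

S_min = 283/600 m = 0.4717 m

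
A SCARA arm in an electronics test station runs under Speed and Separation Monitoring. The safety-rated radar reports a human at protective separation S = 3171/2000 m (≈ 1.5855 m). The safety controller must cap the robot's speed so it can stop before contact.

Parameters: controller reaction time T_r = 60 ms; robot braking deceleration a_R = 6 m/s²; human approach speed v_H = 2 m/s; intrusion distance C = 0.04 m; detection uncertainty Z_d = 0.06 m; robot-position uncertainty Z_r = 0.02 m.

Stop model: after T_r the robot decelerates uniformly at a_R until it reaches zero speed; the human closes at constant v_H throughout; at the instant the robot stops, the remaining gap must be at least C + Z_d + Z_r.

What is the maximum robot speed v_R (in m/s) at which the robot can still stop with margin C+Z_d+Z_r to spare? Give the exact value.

v_R_max = 23/10 m/s = 2.3000 m/s

collect terms ⇒ (1/12)·v_R² + (59/150)·v_R + (-2691/2000) = 0
  disc = (59/150)² − 4·(1/12)·(-2691/2000) = 54289/90000 ; √disc = 233/300
  v_R = (−(59/150) + 233/300) / (2·(1/12)) = 23/10 m/s
check:
stop time T_s = (23/10)/6 = 0.3833 s
robot in T_r: 2.3000·0.0600 = 0.1380 m
robot under decel: 2.3000²/(2·6.0000) = 0.4408 m
person approaches 2.0000·(0.0600+0.3833) = 0.8867 m
residual clearance needed = 0.0400+0.0600+0.0200 = 0.1200 m
sum ≈ 0.1380+0.4408+0.8867+0.1200 ≈ 1.5855 m = S ✓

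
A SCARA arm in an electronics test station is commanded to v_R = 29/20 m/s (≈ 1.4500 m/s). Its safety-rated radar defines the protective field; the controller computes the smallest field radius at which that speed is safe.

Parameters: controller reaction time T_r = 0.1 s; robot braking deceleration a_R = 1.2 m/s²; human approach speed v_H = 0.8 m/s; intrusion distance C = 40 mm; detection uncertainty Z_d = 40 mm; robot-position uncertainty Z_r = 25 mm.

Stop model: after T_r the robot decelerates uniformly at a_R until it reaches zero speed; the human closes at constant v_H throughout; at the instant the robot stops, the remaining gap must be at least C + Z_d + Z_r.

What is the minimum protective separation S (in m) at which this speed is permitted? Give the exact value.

T_s = v_R/a_R = (29/20)/(6/5) = 1.2083 s
reaction-phase robot travel = 1.4500·0.1000 = 0.1450 m
robot covers 1.4500·1.2083 − ½·1.2000·1.2083² = 0.8760 m while stopping
human closes 0.8000·1.3083 = 1.0467 m
residual clearance needed = 0.0400+0.0400+0.0250 = 0.1050 m
S_min ≈ 0.1450+0.8760+1.0467+0.1050  ⇒  S_min = 10429/4800 m

S_min = 10429/4800 m = 2.1727 m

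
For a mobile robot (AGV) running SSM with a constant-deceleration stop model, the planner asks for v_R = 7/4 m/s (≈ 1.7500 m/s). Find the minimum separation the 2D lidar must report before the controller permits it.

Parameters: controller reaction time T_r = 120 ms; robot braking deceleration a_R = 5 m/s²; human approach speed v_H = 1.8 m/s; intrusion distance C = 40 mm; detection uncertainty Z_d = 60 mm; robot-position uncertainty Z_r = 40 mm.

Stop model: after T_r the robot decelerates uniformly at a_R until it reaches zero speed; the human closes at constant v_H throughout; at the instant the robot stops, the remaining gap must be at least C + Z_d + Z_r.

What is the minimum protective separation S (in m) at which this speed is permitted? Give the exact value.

S_min = 6009/4000 m = 1.5023 m

stop time T_s = (7/4)/5 = 0.3500 s
robot in T_r: 1.7500·0.1200 = 0.2100 m
braking distance = 1.7500²/(2·5.0000) = 0.3063 m
human over T_r+T_s: 1.8000·(0.1200+0.3500) = 0.8460 m
C+Z_d+Z_r = 0.0400+0.0600+0.0400 = 0.1400 m
S_min ≈ 0.2100+0.3063+0.8460+0.1400  ⇒  S_min = 6009/4000 m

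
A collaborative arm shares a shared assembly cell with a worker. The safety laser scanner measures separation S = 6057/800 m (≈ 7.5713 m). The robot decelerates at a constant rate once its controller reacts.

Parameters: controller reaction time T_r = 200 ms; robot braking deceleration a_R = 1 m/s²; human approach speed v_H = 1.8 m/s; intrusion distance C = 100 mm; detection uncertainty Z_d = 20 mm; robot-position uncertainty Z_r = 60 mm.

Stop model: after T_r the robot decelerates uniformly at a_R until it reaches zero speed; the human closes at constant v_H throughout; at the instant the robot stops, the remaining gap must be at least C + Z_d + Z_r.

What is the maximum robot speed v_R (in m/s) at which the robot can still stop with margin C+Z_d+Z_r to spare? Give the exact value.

v_R_max = 9/4 m/s = 2.2500 m/s

collect terms ⇒ (1/2)·v_R² + (2)·v_R + (-225/32) = 0
  disc = (2)² − 4·(1/2)·(-225/32) = 289/16 ; √disc = 17/4
  v_R = (−(2) + 17/4) / (2·(1/2)) = 9/4 m/s
check:
stop time T_s = (9/4)/1 = 2.2500 s
robot covers v_R·T_r = 2.2500·0.2000 = 0.4500 m before braking
robot covers 2.2500·2.2500 − ½·1.0000·2.2500² = 2.5312 m while stopping
person approaches 1.8000·(0.2000+2.2500) = 4.4100 m
margins: 0.1000+0.0200+0.0600 = 0.1800 m
sum ≈ 0.4500+2.5312+4.4100+0.1800 ≈ 7.5713 m = S ✓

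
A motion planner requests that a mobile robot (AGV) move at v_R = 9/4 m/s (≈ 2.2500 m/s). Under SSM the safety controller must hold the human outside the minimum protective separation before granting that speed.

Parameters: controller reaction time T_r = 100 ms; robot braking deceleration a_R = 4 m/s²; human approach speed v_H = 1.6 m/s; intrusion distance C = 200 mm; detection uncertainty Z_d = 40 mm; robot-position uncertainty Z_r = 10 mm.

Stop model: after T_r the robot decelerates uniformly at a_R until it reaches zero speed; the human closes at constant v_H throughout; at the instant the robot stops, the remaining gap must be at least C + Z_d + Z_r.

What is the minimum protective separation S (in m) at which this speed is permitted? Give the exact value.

braking lasts T_s = (9/4)/4 = 0.5625 s
robot in T_r: 2.2500·0.1000 = 0.2250 m
robot covers 2.2500·0.5625 − ½·4.0000·0.5625² = 0.6328 m while stopping
human closes 1.6000·0.6625 = 1.0600 m
C+Z_d+Z_r = 0.2000+0.0400+0.0100 = 0.2500 m
S_min ≈ 0.2250+0.6328+1.0600+0.2500  ⇒  S_min = 6937/3200 m

S_min = 6937/3200 m = 2.1678 m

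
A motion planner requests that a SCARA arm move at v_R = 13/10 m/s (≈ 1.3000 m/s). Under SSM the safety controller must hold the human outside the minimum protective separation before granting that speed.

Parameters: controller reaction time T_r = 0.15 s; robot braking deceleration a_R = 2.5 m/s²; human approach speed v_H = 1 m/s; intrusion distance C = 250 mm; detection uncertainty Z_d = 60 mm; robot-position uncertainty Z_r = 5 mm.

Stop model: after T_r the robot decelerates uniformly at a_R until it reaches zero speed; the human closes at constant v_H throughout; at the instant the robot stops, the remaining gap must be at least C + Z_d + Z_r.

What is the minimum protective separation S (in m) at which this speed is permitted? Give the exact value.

S_min = 759/500 m = 1.5180 m

stop time T_s = (13/10)/(5/2) = 0.5200 s
reaction-phase robot travel = 1.3000·0.1500 = 0.1950 m
robot covers 1.3000·0.5200 − ½·2.5000·0.5200² = 0.3380 m while stopping
human over T_r+T_s: 1.0000·(0.1500+0.5200) = 0.6700 m
residual clearance needed = 0.2500+0.0600+0.0050 = 0.3150 m
S_min ≈ 0.1950+0.3380+0.6700+0.3150  ⇒  S_min = 759/500 m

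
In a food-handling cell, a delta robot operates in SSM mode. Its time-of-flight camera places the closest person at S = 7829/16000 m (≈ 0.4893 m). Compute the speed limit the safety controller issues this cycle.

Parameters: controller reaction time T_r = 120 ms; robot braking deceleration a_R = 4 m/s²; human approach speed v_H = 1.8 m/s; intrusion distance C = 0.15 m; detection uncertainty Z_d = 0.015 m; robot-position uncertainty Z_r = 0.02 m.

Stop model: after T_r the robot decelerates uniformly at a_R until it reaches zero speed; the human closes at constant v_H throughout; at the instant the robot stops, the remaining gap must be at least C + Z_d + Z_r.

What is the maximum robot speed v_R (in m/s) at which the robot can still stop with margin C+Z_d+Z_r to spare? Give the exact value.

collect terms ⇒ (1/8)·v_R² + (57/100)·v_R + (-1413/16000) = 0
  disc = (57/100)² − 4·(1/8)·(-1413/16000) = 59049/160000 ; √disc = 243/400
  v_R = (−(57/100) + 243/400) / (2·(1/8)) = 3/20 m/s
check:
T_s = v_R/a_R = (3/20)/4 = 0.0375 s
robot in T_r: 0.1500·0.1200 = 0.0180 m
robot covers 0.1500·0.0375 − ½·4.0000·0.0375² = 0.0028 m while stopping
human over T_r+T_s: 1.8000·(0.1200+0.0375) = 0.2835 m
C+Z_d+Z_r = 0.1500+0.0150+0.0200 = 0.1850 m
sum ≈ 0.0180+0.0028+0.2835+0.1850 ≈ 0.4893 m = S ✓

v_R_max = 3/20 m/s = 0.1500 m/s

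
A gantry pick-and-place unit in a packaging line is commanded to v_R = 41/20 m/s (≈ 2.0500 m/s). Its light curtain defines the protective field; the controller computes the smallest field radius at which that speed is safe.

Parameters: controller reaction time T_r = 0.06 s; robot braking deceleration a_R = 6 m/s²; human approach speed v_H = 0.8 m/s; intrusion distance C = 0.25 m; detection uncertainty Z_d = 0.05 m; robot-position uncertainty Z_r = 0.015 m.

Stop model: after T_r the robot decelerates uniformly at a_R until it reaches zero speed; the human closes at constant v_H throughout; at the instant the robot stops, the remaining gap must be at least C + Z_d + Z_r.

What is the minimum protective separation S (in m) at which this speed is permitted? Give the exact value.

stop time T_s = (41/20)/6 = 0.3417 s
robot covers v_R·T_r = 2.0500·0.0600 = 0.1230 m before braking
robot covers 2.0500·0.3417 − ½·6.0000·0.3417² = 0.3502 m while stopping
human closes 0.8000·0.4017 = 0.3213 m
margins: 0.2500+0.0500+0.0150 = 0.3150 m
S_min ≈ 0.1230+0.3502+0.3213+0.3150  ⇒  S_min = 26629/24000 m

S_min = 26629/24000 m = 1.1095 m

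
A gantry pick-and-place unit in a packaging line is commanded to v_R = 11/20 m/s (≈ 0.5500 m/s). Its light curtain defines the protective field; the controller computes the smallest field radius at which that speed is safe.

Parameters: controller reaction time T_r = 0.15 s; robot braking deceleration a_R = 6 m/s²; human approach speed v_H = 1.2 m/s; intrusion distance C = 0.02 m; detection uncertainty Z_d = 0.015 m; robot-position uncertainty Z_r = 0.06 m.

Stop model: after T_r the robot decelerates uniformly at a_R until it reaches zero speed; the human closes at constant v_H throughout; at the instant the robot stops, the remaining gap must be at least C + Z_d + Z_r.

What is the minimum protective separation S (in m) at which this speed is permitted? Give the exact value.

T_s = v_R/a_R = (11/20)/6 = 0.0917 s
robot covers v_R·T_r = 0.5500·0.1500 = 0.0825 m before braking
robot under decel: 0.5500²/(2·6.0000) = 0.0252 m
person approaches 1.2000·(0.1500+0.0917) = 0.2900 m
residual clearance needed = 0.0200+0.0150+0.0600 = 0.0950 m
S_min ≈ 0.0825+0.0252+0.2900+0.0950  ⇒  S_min = 473/960 m

S_min = 473/960 m = 0.4927 m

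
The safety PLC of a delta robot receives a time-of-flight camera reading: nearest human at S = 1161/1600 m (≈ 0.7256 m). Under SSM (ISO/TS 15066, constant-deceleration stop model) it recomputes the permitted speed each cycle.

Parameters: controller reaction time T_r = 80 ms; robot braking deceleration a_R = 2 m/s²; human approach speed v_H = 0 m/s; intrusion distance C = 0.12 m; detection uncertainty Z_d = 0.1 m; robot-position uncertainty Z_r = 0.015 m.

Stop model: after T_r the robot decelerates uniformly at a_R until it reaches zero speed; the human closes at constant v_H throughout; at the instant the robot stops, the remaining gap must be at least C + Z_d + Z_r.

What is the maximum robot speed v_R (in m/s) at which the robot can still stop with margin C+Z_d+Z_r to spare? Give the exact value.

quadratic (1/4)·v² + (2/25)·v + (-157/320) = 0
  disc = (2/25)² − 4·(1/4)·(-157/320) = 19881/40000 ; √disc = 141/200
  v_R = (−(2/25) + 141/200) / (2·(1/4)) = 5/4 m/s
check:
stop time T_s = (5/4)/2 = 0.6250 s
robot in T_r: 1.2500·0.0800 = 0.1000 m
braking distance = 1.2500²/(2·2.0000) = 0.3906 m
human closes 0.0000·0.7050 = 0.0000 m
margins: 0.1200+0.1000+0.0150 = 0.2350 m
sum ≈ 0.1000+0.3906+0.0000+0.2350 ≈ 0.7256 m = S ✓

v_R_max = 5/4 m/s = 1.2500 m/s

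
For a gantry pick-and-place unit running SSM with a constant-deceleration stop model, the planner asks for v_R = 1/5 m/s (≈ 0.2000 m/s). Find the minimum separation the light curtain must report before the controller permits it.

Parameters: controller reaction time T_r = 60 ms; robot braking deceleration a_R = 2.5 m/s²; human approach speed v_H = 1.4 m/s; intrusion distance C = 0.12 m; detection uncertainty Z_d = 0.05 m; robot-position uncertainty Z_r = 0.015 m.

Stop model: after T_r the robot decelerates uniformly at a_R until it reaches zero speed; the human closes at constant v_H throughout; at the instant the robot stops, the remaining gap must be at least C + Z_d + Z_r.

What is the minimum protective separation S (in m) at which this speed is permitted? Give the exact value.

T_s = v_R/a_R = (1/5)/(5/2) = 0.0800 s
reaction-phase robot travel = 0.2000·0.0600 = 0.0120 m
robot under decel: 0.2000²/(2·2.5000) = 0.0080 m
human over T_r+T_s: 1.4000·(0.0600+0.0800) = 0.1960 m
C+Z_d+Z_r = 0.1200+0.0500+0.0150 = 0.1850 m
S_min ≈ 0.0120+0.0080+0.1960+0.1850  ⇒  S_min = 401/1000 m

S_min = 401/1000 m = 0.4010 m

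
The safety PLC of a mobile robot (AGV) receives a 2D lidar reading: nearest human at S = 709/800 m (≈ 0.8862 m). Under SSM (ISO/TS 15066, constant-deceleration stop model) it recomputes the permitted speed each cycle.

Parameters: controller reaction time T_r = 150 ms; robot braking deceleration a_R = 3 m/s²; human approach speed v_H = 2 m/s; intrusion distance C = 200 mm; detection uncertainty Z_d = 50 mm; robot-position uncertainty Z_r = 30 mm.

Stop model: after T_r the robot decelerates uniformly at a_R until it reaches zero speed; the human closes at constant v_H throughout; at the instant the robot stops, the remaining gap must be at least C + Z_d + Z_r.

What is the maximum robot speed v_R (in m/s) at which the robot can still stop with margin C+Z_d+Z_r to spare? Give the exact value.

quadratic (1/6)·v² + (49/60)·v + (-49/160) = 0
  disc = (49/60)² − 4·(1/6)·(-49/160) = 196/225 ; √disc = 14/15
  v_R = (−(49/60) + 14/15) / (2·(1/6)) = 7/20 m/s
check:
T_s = v_R/a_R = (7/20)/3 = 0.1167 s
robot covers v_R·T_r = 0.3500·0.1500 = 0.0525 m before braking
robot covers 0.3500·0.1167 − ½·3.0000·0.1167² = 0.0204 m while stopping
person approaches 2.0000·(0.1500+0.1167) = 0.5333 m
C+Z_d+Z_r = 0.2000+0.0500+0.0300 = 0.2800 m
sum ≈ 0.0525+0.0204+0.5333+0.2800 ≈ 0.8862 m = S ✓

v_R_max = 7/20 m/s = 0.3500 m/s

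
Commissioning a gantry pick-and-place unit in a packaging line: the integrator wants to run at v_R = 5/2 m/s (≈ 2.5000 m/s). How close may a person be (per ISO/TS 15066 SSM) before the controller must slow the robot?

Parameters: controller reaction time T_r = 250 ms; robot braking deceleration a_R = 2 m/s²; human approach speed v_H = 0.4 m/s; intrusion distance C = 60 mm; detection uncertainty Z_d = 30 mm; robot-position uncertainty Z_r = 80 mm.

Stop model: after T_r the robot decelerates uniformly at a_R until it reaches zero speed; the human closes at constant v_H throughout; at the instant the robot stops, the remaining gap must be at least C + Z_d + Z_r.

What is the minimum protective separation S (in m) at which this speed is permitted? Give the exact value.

stop time T_s = (5/2)/2 = 1.2500 s
reaction-phase robot travel = 2.5000·0.2500 = 0.6250 m
robot under decel: 2.5000²/(2·2.0000) = 1.5625 m
human over T_r+T_s: 0.4000·(0.2500+1.2500) = 0.6000 m
margins: 0.0600+0.0300+0.0800 = 0.1700 m
S_min ≈ 0.6250+1.5625+0.6000+0.1700  ⇒  S_min = 1183/400 m

S_min = 1183/400 m = 2.9575 m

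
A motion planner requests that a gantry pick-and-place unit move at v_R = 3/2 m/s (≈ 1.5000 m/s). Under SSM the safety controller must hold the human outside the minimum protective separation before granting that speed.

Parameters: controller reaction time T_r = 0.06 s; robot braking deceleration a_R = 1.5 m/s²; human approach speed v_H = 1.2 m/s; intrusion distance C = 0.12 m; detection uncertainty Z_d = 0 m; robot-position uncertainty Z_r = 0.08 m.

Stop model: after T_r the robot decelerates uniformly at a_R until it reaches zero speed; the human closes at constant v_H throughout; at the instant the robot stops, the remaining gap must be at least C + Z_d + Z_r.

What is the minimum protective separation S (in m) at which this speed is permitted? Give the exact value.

braking lasts T_s = (3/2)/(3/2) = 1.0000 s
reaction-phase robot travel = 1.5000·0.0600 = 0.0900 m
braking distance = 1.5000²/(2·1.5000) = 0.7500 m
person approaches 1.2000·(0.0600+1.0000) = 1.2720 m
residual clearance needed = 0.1200+0.0000+0.0800 = 0.2000 m
S_min ≈ 0.0900+0.7500+1.2720+0.2000  ⇒  S_min = 289/125 m

S_min = 289/125 m = 2.3120 m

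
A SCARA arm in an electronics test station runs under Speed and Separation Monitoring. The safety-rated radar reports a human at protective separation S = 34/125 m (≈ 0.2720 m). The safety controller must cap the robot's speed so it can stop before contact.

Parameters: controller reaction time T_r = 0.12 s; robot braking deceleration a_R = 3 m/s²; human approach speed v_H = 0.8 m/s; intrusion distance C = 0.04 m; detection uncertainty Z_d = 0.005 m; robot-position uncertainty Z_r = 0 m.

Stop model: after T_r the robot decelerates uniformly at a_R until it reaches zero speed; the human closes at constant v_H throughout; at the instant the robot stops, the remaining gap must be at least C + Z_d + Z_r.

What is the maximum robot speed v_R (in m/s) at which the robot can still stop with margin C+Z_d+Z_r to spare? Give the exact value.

collect terms ⇒ (1/6)·v_R² + (29/75)·v_R + (-131/1000) = 0
  disc = (29/75)² − 4·(1/6)·(-131/1000) = 5329/22500 ; √disc = 73/150
  v_R = (−(29/75) + 73/150) / (2·(1/6)) = 3/10 m/s
check:
braking lasts T_s = (3/10)/3 = 0.1000 s
robot in T_r: 0.3000·0.1200 = 0.0360 m
robot covers 0.3000·0.1000 − ½·3.0000·0.1000² = 0.0150 m while stopping
human closes 0.8000·0.2200 = 0.1760 m
residual clearance needed = 0.0400+0.0050+0.0000 = 0.0450 m
sum ≈ 0.0360+0.0150+0.1760+0.0450 ≈ 0.2720 m = S ✓

v_R_max = 3/10 m/s = 0.3000 m/s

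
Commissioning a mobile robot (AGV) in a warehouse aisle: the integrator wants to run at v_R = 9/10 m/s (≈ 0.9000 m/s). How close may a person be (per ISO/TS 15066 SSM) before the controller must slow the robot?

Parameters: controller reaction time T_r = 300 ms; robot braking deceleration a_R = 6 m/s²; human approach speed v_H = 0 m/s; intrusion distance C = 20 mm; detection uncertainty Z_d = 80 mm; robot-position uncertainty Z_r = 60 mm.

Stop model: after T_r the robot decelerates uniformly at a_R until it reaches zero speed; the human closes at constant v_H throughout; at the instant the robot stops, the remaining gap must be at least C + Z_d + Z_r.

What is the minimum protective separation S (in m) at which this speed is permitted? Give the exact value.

T_s = v_R/a_R = (9/10)/6 = 0.1500 s
robot in T_r: 0.9000·0.3000 = 0.2700 m
braking distance = 0.9000²/(2·6.0000) = 0.0675 m
human closes 0.0000·0.4500 = 0.0000 m
residual clearance needed = 0.0200+0.0800+0.0600 = 0.1600 m
S_min ≈ 0.2700+0.0675+0.0000+0.1600  ⇒  S_min = 199/400 m

S_min = 199/400 m = 0.4975 m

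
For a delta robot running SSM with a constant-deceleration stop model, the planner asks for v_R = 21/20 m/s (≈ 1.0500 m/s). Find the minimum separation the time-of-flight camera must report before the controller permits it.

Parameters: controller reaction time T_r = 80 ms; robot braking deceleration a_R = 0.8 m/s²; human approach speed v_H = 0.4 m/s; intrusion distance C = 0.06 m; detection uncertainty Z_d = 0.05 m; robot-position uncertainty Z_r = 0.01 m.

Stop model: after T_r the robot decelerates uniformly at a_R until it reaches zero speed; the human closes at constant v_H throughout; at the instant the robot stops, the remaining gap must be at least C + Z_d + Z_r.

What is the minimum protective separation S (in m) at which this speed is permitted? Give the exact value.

stop time T_s = (21/20)/(4/5) = 1.3125 s
robot in T_r: 1.0500·0.0800 = 0.0840 m
braking distance = 1.0500²/(2·0.8000) = 0.6891 m
human closes 0.4000·1.3925 = 0.5570 m
margins: 0.0600+0.0500+0.0100 = 0.1200 m
S_min ≈ 0.0840+0.6891+0.5570+0.1200  ⇒  S_min = 23201/16000 m

S_min = 23201/16000 m = 1.4501 m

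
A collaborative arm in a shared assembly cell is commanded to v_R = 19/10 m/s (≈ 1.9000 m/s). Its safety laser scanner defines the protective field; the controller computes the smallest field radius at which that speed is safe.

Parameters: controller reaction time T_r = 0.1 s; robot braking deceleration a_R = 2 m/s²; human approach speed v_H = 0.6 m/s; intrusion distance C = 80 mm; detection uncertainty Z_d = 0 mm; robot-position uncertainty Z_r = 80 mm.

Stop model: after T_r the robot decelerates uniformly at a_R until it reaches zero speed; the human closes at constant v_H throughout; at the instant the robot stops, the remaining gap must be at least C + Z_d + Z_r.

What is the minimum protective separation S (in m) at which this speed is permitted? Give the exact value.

T_s = v_R/a_R = (19/10)/2 = 0.9500 s
reaction-phase robot travel = 1.9000·0.1000 = 0.1900 m
robot covers 1.9000·0.9500 − ½·2.0000·0.9500² = 0.9025 m while stopping
human closes 0.6000·1.0500 = 0.6300 m
residual clearance needed = 0.0800+0.0000+0.0800 = 0.1600 m
S_min ≈ 0.1900+0.9025+0.6300+0.1600  ⇒  S_min = 753/400 m

S_min = 753/400 m = 1.8825 m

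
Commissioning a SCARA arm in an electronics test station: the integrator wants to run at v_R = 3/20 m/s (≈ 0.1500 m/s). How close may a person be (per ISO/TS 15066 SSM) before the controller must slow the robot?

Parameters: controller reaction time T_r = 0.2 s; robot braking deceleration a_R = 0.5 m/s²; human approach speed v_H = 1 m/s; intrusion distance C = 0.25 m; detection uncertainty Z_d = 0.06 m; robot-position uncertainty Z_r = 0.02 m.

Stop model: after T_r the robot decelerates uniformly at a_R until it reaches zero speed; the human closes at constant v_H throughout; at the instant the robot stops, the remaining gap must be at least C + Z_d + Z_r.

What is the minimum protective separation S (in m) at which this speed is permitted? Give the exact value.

T_s = v_R/a_R = (3/20)/(1/2) = 0.3000 s
reaction-phase robot travel = 0.1500·0.2000 = 0.0300 m
robot under decel: 0.1500²/(2·0.5000) = 0.0225 m
human over T_r+T_s: 1.0000·(0.2000+0.3000) = 0.5000 m
residual clearance needed = 0.2500+0.0600+0.0200 = 0.3300 m
S_min ≈ 0.0300+0.0225+0.5000+0.3300  ⇒  S_min = 353/400 m

S_min = 353/400 m = 0.8825 m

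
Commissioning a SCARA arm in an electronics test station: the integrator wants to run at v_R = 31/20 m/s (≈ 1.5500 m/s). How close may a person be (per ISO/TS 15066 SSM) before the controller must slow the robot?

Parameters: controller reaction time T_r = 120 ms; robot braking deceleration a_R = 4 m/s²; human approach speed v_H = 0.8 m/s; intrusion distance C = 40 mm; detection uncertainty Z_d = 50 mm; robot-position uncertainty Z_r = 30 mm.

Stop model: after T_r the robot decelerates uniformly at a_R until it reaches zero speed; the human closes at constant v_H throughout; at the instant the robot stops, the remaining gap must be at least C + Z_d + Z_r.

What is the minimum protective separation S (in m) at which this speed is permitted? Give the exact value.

S_min = 16197/16000 m = 1.0123 m

T_s = v_R/a_R = (31/20)/4 = 0.3875 s
robot in T_r: 1.5500·0.1200 = 0.1860 m
braking distance = 1.5500²/(2·4.0000) = 0.3003 m
human closes 0.8000·0.5075 = 0.4060 m
C+Z_d+Z_r = 0.0400+0.0500+0.0300 = 0.1200 m
S_min ≈ 0.1860+0.3003+0.4060+0.1200  ⇒  S_min = 16197/16000 m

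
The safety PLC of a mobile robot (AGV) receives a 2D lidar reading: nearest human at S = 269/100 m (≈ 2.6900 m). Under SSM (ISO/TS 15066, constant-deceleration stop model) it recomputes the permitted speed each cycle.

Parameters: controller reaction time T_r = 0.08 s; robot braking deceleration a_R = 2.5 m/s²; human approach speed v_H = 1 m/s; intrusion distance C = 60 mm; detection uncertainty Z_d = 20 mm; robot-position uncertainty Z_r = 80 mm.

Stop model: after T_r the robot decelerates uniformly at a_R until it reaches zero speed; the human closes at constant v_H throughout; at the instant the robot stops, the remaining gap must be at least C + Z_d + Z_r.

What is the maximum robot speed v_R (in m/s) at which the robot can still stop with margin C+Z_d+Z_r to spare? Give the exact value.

v_R_max = 5/2 m/s = 2.5000 m/s

at the boundary: (1/5)·v² + (12/25)·v + (-49/20) = 0
  disc = (12/25)² − 4·(1/5)·(-49/20) = 1369/625 ; √disc = 37/25
  v_R = (−(12/25) + 37/25) / (2·(1/5)) = 5/2 m/s
check:
braking lasts T_s = (5/2)/(5/2) = 1.0000 s
reaction-phase robot travel = 2.5000·0.0800 = 0.2000 m
braking distance = 2.5000²/(2·2.5000) = 1.2500 m
human closes 1.0000·1.0800 = 1.0800 m
margins: 0.0600+0.0200+0.0800 = 0.1600 m
sum ≈ 0.2000+1.2500+1.0800+0.1600 ≈ 2.6900 m = S ✓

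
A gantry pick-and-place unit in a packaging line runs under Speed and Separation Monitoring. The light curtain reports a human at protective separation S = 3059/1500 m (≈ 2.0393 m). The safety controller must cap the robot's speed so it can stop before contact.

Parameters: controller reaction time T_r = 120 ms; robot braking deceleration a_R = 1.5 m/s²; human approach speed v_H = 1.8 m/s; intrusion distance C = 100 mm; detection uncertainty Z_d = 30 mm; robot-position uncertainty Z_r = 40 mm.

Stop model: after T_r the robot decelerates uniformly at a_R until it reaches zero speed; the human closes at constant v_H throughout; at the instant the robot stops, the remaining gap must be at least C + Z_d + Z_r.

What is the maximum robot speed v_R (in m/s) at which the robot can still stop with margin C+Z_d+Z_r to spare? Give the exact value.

v_R_max = 1 m/s = 1.0000 m/s

quadratic (1/3)·v² + (33/25)·v + (-124/75) = 0
  disc = (33/25)² − 4·(1/3)·(-124/75) = 22201/5625 ; √disc = 149/75
  v_R = (−(33/25) + 149/75) / (2·(1/3)) = 1 m/s
check:
T_s = v_R/a_R = 1/(3/2) = 0.6667 s
reaction-phase robot travel = 1.0000·0.1200 = 0.1200 m
robot covers 1.0000·0.6667 − ½·1.5000·0.6667² = 0.3333 m while stopping
human over T_r+T_s: 1.8000·(0.1200+0.6667) = 1.4160 m
residual clearance needed = 0.1000+0.0300+0.0400 = 0.1700 m
sum ≈ 0.1200+0.3333+1.4160+0.1700 ≈ 2.0393 m = S ✓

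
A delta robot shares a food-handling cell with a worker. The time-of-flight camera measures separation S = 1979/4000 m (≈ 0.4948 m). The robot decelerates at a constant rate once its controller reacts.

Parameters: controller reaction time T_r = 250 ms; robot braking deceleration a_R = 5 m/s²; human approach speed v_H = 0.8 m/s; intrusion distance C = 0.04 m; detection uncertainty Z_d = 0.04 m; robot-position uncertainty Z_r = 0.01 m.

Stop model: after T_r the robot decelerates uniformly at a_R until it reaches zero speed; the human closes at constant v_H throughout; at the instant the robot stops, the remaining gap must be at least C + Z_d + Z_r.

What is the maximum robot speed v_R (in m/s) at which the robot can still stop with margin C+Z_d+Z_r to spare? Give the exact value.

v_R_max = 9/20 m/s = 0.4500 m/s

collect terms ⇒ (1/10)·v_R² + (41/100)·v_R + (-819/4000) = 0
  disc = (41/100)² − 4·(1/10)·(-819/4000) = 1/4 ; √disc = 1/2
  v_R = (−(41/100) + 1/2) / (2·(1/10)) = 9/20 m/s
check:
braking lasts T_s = (9/20)/5 = 0.0900 s
robot covers v_R·T_r = 0.4500·0.2500 = 0.1125 m before braking
braking distance = 0.4500²/(2·5.0000) = 0.0203 m
human closes 0.8000·0.3400 = 0.2720 m
C+Z_d+Z_r = 0.0400+0.0400+0.0100 = 0.0900 m
sum ≈ 0.1125+0.0203+0.2720+0.0900 ≈ 0.4948 m = S ✓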